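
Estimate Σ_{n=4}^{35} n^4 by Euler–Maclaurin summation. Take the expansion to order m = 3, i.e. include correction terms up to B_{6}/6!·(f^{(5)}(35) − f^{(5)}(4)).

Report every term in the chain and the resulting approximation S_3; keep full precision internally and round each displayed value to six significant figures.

The integral term ∫_4^35 x^4 dx = 1.05042e+07.
Boundary: ½(f(4) + f(35)) = ½(256.000 + 1.50062e+06) = 750440.
Running total after boundary: 1.12546e+07.
Correction k=1: B_{2}/2! · (f^{(1)}(35) − f^{(1)}(4)) = 1/12 · (171500 − 256.000) = 14270.3.
Running total after k=1: 1.12689e+07.
Correction k=2: B_{4}/4! · (f^{(3)}(35) − f^{(3)}(4)) = −1/720 · (840.000 − 96.0000) = -1.03333.
Running total after k=2: 1.12689e+07.
Correction k=3: B_{6}/6! · (f^{(5)}(35) − f^{(5)}(4)) = 1/30240 · (0.00000 − 0.00000) = 0.00000.

S_3 ≈ 1.12689e+07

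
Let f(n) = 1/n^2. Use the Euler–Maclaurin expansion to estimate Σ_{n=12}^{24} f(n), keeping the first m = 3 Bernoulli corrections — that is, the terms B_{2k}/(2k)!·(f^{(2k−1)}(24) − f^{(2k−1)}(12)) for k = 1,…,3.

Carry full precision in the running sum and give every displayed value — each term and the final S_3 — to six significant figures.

The integral term ∫_12^24 1/x^2 dx = 0.0416667.
½[f(12) + f(24)] = ½[0.00694444 + 0.00173611] = 0.00434028.
Integral + boundary = 0.0460069.
Order-1 term: 1/12 · (-0.000144676 − (-0.00115741)) = 8.43943e-05.
After k=1: 0.0460913.
Order-2 term: −1/720 · (-3.01408e-06 − (-9.64506e-05)) = -1.29773e-07.
After k=2: 0.0460912.
Order-3 term: 1/30240 · (-1.56983e-07 − (-2.00939e-05)) = 6.59289e-10.

S_3 ≈ 0.0460912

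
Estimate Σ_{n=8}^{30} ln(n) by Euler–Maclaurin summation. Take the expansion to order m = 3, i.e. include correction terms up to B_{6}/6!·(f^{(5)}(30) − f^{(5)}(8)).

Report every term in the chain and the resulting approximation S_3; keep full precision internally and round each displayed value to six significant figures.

S_3 ≈ 66.1331

Integral: ∫_8^30 ln(x) dx = 63.4004.
Endpoint term: (f(8) + f(30))/2 = (2.07944 + 3.40120)/2 = 2.74032.
Integral + boundary = 66.1407.
Correction k=1: B_{2}/2! · (f^{(1)}(30) − f^{(1)}(8)) = 1/12 · (0.0333333 − 0.125000) = -0.00763889.
Running total after k=1: 66.1331.
Correction k=2: B_{4}/4! · (f^{(3)}(30) − f^{(3)}(8)) = −1/720 · (7.40741e-05 − 0.00390625) = 5.32247e-06.
Running total after k=2: 66.1331.
Correction k=3: B_{6}/6! · (f^{(5)}(30) − f^{(5)}(8)) = 1/30240 · (9.87654e-07 − 0.000732422) = -2.41876e-08.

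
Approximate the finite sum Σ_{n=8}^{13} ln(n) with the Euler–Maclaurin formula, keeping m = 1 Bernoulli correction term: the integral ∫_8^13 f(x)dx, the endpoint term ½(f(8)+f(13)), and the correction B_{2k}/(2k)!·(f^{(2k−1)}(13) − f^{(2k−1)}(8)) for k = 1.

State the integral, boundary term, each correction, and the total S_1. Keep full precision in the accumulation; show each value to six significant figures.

S_1 ≈ 14.0270

Integral: ∫_8^13 ln(x) dx = 11.7088.
Endpoint term: (f(8) + f(13))/2 = (2.07944 + 2.56495)/2 = 2.32220.
Integral + boundary = 14.0310.
Order-1 term: 1/12 · (0.0769231 − 0.125000) = -0.00400641.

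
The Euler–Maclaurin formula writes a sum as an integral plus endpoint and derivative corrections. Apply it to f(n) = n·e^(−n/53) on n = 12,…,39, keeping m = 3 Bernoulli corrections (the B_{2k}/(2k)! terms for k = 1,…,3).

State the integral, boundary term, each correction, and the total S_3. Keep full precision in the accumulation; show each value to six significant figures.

S_3 ≈ 425.000

Integral: ∫_12^39 x·e^(−x/53) dx = 410.914.
Boundary: ½(f(12) + f(39)) = ½(9.56864 + 18.6848) = 14.1267.
Running total after boundary: 425.041.
Order-1 term: 1/12 · (0.126554 − 0.616847) = -0.0408577.
Partial sum through k=1: 425.000.
Order-2 term: −1/720 · (0.000386170 − 0.000787334) = 5.57172e-07.
Partial sum through k=2: 425.000.
Order-3 term: 1/30240 · (2.58913e-07 − 4.82403e-07) = -7.39055e-12.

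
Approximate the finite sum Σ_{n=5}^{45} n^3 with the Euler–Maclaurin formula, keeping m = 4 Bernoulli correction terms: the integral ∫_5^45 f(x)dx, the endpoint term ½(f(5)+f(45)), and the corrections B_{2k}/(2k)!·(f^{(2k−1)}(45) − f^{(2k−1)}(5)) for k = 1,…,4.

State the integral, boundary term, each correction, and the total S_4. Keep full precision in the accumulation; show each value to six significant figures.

S_4 ≈ 1.07112e+06

The integral term ∫_5^45 x^3 dx = 1.02500e+06.
Endpoint term: (f(5) + f(45))/2 = (125.000 + 91125.0)/2 = 45625.0.
So far: 1.07062e+06.
k=1: B_{2}/(2)! × [f^{(1)}(45) − f^{(1)}(5)] = 1/12 × (6075.00 − 75.0000) = 500.000.
After k=1: 1.07112e+06.
k=2: B_{4}/(4)! × [f^{(3)}(45) − f^{(3)}(5)] = −1/720 × (6.00000 − 6.00000) = 0.00000.
After k=2: 1.07112e+06.
k=3: B_{6}/(6)! × [f^{(5)}(45) − f^{(5)}(5)] = 1/30240 × (0.00000 − 0.00000) = 0.00000.
After k=3: 1.07112e+06.
k=4: B_{8}/(8)! × [f^{(7)}(45) − f^{(7)}(5)] = −1/1209600 × (0.00000 − 0.00000) = 0.00000.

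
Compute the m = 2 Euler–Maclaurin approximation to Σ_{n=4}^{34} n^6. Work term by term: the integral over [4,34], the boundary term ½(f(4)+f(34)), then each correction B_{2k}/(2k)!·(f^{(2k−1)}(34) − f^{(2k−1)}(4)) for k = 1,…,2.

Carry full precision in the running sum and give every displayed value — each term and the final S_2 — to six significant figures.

∫_4^34 x^6 dx evaluates to 7.50333e+09.
Boundary: ½(f(4) + f(34)) = ½(4096.00 + 1.54480e+09) = 7.72404e+08.
Running total after boundary: 8.27574e+09.
Correction k=1: B_{2}/2! · (f^{(1)}(34) − f^{(1)}(4)) = 1/12 · (2.72613e+08 − 6144.00) = 2.27172e+07.
Running total after k=1: 8.29845e+09.
Correction k=2: B_{4}/4! · (f^{(3)}(34) − f^{(3)}(4)) = −1/720 · (4.71648e+06 − 7680.00) = -6540.00.

S_2 ≈ 8.29845e+09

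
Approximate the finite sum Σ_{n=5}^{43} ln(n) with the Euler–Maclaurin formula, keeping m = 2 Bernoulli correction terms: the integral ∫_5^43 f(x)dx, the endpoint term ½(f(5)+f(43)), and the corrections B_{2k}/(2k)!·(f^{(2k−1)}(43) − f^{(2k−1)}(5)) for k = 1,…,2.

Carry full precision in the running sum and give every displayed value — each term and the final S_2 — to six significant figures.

∫_5^43 ln(x) dx evaluates to 115.684.
Boundary: ½(f(5) + f(43)) = ½(1.60944 + 3.76120) = 2.68532.
Running total after boundary: 118.370.
Order-1 term: 1/12 · (0.0232558 − 0.200000) = -0.0147287.
Running total after k=1: 118.355.
Order-2 term: −1/720 · (2.51550e-05 − 0.0160000) = 2.21873e-05.

S_2 ≈ 118.355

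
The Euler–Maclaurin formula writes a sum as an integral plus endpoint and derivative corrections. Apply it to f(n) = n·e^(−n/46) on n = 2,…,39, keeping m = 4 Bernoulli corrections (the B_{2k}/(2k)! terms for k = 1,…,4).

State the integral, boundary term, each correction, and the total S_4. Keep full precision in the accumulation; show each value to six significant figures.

Integral: ∫_2^39 x·e^(−x/46) dx = 439.228.
½[f(2) + f(39)] = ½[1.91491 + 16.7055] = 9.31018.
So far: 448.538.
Order-1 term: 1/12 · (0.0651830 − 0.915825) = -0.0708868.
Running total after k=1: 448.467.
Order-2 term: −1/720 · (0.000435668 − 0.00133777) = 1.25293e-06.
Running total after k=2: 448.467.
Order-3 term: 1/30240 · (3.97226e-07 − 1.05990e-06) = -2.19137e-11.
Running total after k=3: 448.467.
Order-4 term: −1/1209600 · (2.78148e-10 − 7.03012e-10) = 3.51244e-16.

S_4 ≈ 448.467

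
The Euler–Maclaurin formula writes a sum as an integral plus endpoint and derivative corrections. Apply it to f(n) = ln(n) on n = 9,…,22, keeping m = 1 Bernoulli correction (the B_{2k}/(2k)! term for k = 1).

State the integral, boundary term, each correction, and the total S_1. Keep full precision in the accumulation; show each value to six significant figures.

Integral: ∫_9^22 ln(x) dx = 35.2279.
Boundary: ½(f(9) + f(22)) = ½(2.19722 + 3.09104) = 2.64413.
Integral + boundary = 37.8720.
Order-1 term: 1/12 · (0.0454545 − 0.111111) = -0.00547138.

S_1 ≈ 37.8666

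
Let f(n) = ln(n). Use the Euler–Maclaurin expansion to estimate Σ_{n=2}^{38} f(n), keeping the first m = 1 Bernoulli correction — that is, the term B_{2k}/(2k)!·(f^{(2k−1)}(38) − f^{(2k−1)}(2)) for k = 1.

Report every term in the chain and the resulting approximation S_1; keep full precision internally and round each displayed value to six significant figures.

The integral term ∫_2^38 ln(x) dx = 100.842.
Endpoint term: (f(2) + f(38))/2 = (0.693147 + 3.63759)/2 = 2.16537.
Integral + boundary = 103.007.
Correction k=1: B_{2}/2! · (f^{(1)}(38) − f^{(1)}(2)) = 1/12 · (0.0263158 − 0.500000) = -0.0394737.

S_1 ≈ 102.968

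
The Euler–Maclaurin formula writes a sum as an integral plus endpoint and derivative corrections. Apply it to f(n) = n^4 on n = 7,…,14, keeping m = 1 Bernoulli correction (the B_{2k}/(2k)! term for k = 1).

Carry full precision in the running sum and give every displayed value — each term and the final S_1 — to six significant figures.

The integral term ∫_7^14 x^4 dx = 104203.
Boundary: ½(f(7) + f(14)) = ½(2401.00 + 38416.0) = 20408.5.
Integral + boundary = 124612.
Order-1 term: 1/12 · (10976.0 − 1372.00) = 800.333.

S_1 ≈ 125412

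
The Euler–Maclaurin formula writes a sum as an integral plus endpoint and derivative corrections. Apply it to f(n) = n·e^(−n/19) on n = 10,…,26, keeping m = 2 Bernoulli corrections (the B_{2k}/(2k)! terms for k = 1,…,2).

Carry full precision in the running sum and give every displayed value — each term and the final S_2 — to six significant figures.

∫_10^26 x·e^(−x/19) dx evaluates to 107.914.
Boundary: ½(f(10) + f(26)) = ½(5.90778 + 6.61722) = 6.26250.
Running total after boundary: 114.176.
Order-1 term: 1/12 · (-0.0937663 − 0.279842) = -0.0311340.
Running total after k=1: 114.145.
Order-2 term: −1/720 · (0.00115028 − 0.00404819) = 4.02488e-06.

S_2 ≈ 114.145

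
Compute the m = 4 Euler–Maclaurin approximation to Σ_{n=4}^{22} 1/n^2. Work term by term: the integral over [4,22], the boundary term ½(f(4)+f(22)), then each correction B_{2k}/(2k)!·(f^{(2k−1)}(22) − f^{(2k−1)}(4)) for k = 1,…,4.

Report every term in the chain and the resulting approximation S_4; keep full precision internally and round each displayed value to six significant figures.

The integral term ∫_4^22 1/x^2 dx = 0.204545.
Boundary: ½(f(4) + f(22)) = ½(0.0625000 + 0.00206612) = 0.0322831.
Integral + boundary = 0.236829.
Correction k=1: B_{2}/2! · (f^{(1)}(22) − f^{(1)}(4)) = 1/12 · (-0.000187829 − (-0.0312500)) = 0.00258851.
Partial sum through k=1: 0.239417.
Correction k=2: B_{4}/4! · (f^{(3)}(22) − f^{(3)}(4)) = −1/720 · (-4.65691e-06 − (-0.0234375)) = -3.25456e-05.
Partial sum through k=2: 0.239384.
Correction k=3: B_{6}/6! · (f^{(5)}(22) − f^{(5)}(4)) = 1/30240 · (-2.88651e-07 − (-0.0439453)) = 1.45321e-06.
Partial sum through k=3: 0.239386.
Correction k=4: B_{8}/8! · (f^{(7)}(22) − f^{(7)}(4)) = −1/1209600 · (-3.33977e-08 − (-0.153809)) = -1.27157e-07.

S_4 ≈ 0.239386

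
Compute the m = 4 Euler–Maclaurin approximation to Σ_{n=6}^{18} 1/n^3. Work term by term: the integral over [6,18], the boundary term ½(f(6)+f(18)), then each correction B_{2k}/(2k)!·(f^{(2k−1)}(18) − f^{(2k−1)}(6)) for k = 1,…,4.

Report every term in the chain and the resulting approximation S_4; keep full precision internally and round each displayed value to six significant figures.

∫_6^18 1/x^3 dx evaluates to 0.0123457.
Endpoint term: (f(6) + f(18))/2 = (0.00462963 + 0.000171468)/2 = 0.00240055.
So far: 0.0147462.
Order-1 term: 1/12 · (-2.85780e-05 − (-0.00231481)) = 0.000190520.
After k=1: 0.0149367.
Order-2 term: −1/720 · (-1.76407e-06 − (-0.00128601)) = -1.78367e-06.
After k=2: 0.0149350.
Order-3 term: 1/30240 · (-2.28676e-07 − (-0.00150034)) = 4.96070e-08.
After k=3: 0.0149350.
Order-4 term: −1/1209600 · (-5.08169e-08 − (-0.00300069)) = -2.48068e-09.

S_4 ≈ 0.0149350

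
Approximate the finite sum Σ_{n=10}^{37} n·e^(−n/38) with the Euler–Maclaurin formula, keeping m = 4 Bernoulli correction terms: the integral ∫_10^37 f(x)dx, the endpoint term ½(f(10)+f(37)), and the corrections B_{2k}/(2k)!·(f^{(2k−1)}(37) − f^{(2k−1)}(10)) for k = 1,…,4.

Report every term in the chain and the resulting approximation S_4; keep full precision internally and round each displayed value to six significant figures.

S_4 ≈ 336.334

∫_10^37 x·e^(−x/38) dx evaluates to 325.550.
Boundary: ½(f(10) + f(37)) = ½(7.68621 + 13.9745) = 10.8303.
Running total after boundary: 336.381.
Order-1 term: 1/12 · (0.00993918 − 0.566352) = -0.0463677.
Running total after k=1: 336.334.
Order-2 term: −1/720 · (0.000529998 − 0.00145678) = 1.28720e-06.
Running total after k=2: 336.334.
Order-3 term: 1/30240 · (7.29303e-07 − 1.74609e-06) = -3.36239e-11.
Running total after k=3: 336.334.
Order-4 term: −1/1209600 · (7.55935e-10 − 1.71976e-09) = 7.96809e-16.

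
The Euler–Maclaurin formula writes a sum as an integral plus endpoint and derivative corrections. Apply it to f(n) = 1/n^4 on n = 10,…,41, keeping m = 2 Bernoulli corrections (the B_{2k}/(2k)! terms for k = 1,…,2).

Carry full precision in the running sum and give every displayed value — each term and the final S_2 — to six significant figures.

S_2 ≈ 0.000381988

Integral: ∫_10^41 1/x^4 dx = 0.000328497.
Endpoint term: (f(10) + f(41))/2 = (0.000100000 + 3.53887e-07)/2 = 5.01769e-05.
Integral + boundary = 0.000378674.
k=1: B_{2}/(2)! × [f^{(1)}(41) − f^{(1)}(10)] = 1/12 × (-3.45256e-08 − (-4.00000e-05)) = 3.33046e-06.
Partial sum through k=1: 0.000382004.
k=2: B_{4}/(4)! × [f^{(3)}(41) − f^{(3)}(10)] = −1/720 × (-6.16161e-10 − (-1.20000e-05)) = -1.66658e-08.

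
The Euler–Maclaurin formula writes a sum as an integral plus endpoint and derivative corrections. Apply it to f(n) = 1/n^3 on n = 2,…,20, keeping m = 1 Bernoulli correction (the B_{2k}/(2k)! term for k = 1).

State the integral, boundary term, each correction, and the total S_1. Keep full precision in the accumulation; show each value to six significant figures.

S_1 ≈ 0.201936

Integral: ∫_2^20 1/x^3 dx = 0.123750.
½[f(2) + f(20)] = ½[0.125000 + 0.000125000] = 0.0625625.
Running total after boundary: 0.186312.
k=1: B_{2}/(2)! × [f^{(1)}(20) − f^{(1)}(2)] = 1/12 × (-1.87500e-05 − (-0.187500)) = 0.0156234.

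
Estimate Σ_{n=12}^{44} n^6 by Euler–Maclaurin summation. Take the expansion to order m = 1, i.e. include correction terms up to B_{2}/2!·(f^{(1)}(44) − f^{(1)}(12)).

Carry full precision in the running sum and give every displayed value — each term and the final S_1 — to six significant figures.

S_1 ≈ 4.93180e+10

Integral: ∫_12^44 x^6 dx = 4.56060e+10.
Endpoint term: (f(12) + f(44))/2 = (2.98598e+06 + 7.25631e+09)/2 = 3.62965e+09.
So far: 4.92356e+10.
Correction k=1: B_{2}/2! · (f^{(1)}(44) − f^{(1)}(12)) = 1/12 · (9.89497e+08 − 1.49299e+06) = 8.23337e+07.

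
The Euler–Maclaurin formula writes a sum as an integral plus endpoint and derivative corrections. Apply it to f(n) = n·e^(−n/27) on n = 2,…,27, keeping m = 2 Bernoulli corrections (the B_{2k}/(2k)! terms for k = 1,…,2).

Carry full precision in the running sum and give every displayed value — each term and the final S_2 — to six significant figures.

Integral: ∫_2^27 x·e^(−x/27) dx = 190.728.
½[f(2) + f(27)] = ½[1.85721 + 9.93274] = 5.89498.
So far: 196.623.
Correction k=1: B_{2}/2! · (f^{(1)}(27) − f^{(1)}(2)) = 1/12 · (0.00000 − 0.859818) = -0.0716515.
Running total after k=1: 196.551.
Correction k=2: B_{4}/4! · (f^{(3)}(27) − f^{(3)}(2)) = −1/720 · (0.00100927 − 0.00372706) = 3.77470e-06.

S_2 ≈ 196.551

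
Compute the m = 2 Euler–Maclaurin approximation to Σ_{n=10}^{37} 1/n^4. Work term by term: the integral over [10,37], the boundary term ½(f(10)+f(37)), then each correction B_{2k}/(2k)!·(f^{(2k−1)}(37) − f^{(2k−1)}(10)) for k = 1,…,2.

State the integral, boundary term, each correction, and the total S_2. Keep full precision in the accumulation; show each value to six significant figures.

S_2 ≈ 0.000380331

Integral: ∫_10^37 1/x^4 dx = 0.000326753.
Endpoint term: (f(10) + f(37))/2 = (0.000100000 + 5.33572e-07)/2 = 5.02668e-05.
Running total after boundary: 0.000377019.
Correction k=1: B_{2}/2! · (f^{(1)}(37) − f^{(1)}(10)) = 1/12 · (-5.76835e-08 − (-4.00000e-05)) = 3.32853e-06.
Running total after k=1: 0.000380348.
Correction k=2: B_{4}/4! · (f^{(3)}(37) − f^{(3)}(10)) = −1/720 · (-1.26406e-09 − (-1.20000e-05)) = -1.66649e-08.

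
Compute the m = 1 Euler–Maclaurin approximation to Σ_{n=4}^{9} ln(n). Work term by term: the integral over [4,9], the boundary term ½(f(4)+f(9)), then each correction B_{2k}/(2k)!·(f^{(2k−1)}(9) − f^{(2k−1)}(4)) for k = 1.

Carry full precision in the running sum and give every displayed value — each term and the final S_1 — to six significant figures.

S_1 ≈ 11.0100

Integral: ∫_4^9 ln(x) dx = 9.22984.
Boundary: ½(f(4) + f(9)) = ½(1.38629 + 2.19722) = 1.79176.
So far: 11.0216.
k=1: B_{2}/(2)! × [f^{(1)}(9) − f^{(1)}(4)] = 1/12 × (0.111111 − 0.250000) = -0.0115741.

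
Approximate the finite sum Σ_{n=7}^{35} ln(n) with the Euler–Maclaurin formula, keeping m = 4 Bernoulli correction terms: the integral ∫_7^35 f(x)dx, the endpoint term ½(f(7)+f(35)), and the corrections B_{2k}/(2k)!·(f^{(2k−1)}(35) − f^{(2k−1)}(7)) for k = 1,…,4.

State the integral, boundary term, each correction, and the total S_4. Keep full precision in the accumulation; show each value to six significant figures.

Integral: ∫_7^35 ln(x) dx = 82.8158.
½[f(7) + f(35)] = ½[1.94591 + 3.55535] = 2.75063.
Running total after boundary: 85.5664.
k=1: B_{2}/(2)! × [f^{(1)}(35) − f^{(1)}(7)] = 1/12 × (0.0285714 − 0.142857) = -0.00952381.
Partial sum through k=1: 85.5569.
k=2: B_{4}/(4)! × [f^{(3)}(35) − f^{(3)}(7)] = −1/720 × (4.66472e-05 − 0.00583090) = 8.03369e-06.
Partial sum through k=2: 85.5569.
k=3: B_{6}/(6)! × [f^{(5)}(35) − f^{(5)}(7)] = 1/30240 × (4.56952e-07 − 0.00142798) = -4.72063e-08.
Partial sum through k=3: 85.5569.
k=4: B_{8}/(8)! × [f^{(7)}(35) − f^{(7)}(7)] = −1/1209600 × (1.11907e-08 − 0.000874271) = 7.22768e-10.

S_4 ≈ 85.5569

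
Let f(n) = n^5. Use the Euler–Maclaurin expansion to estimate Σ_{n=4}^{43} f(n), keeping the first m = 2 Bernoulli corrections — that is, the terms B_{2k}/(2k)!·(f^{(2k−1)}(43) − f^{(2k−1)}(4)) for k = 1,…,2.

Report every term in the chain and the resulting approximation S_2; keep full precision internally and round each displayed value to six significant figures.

Integral: ∫_4^43 x^5 dx = 1.05356e+09.
Endpoint term: (f(4) + f(43))/2 = (1024.00 + 1.47008e+08)/2 = 7.35047e+07.
Integral + boundary = 1.12706e+09.
Correction k=1: B_{2}/2! · (f^{(1)}(43) − f^{(1)}(4)) = 1/12 · (1.70940e+07 − 1280.00) = 1.42439e+06.
Running total after k=1: 1.12849e+09.
Correction k=2: B_{4}/4! · (f^{(3)}(43) − f^{(3)}(4)) = −1/720 · (110940 − 960.000) = -152.750.

S_2 ≈ 1.12849e+09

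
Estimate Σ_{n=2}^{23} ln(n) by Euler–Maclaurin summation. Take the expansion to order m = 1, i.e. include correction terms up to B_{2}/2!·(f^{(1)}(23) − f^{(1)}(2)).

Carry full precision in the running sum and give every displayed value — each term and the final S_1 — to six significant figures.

S_1 ≈ 51.6063

∫_2^23 ln(x) dx evaluates to 49.7301.
½[f(2) + f(23)] = ½[0.693147 + 3.13549] = 1.91432.
Integral + boundary = 51.6444.
k=1: B_{2}/(2)! × [f^{(1)}(23) − f^{(1)}(2)] = 1/12 × (0.0434783 − 0.500000) = -0.0380435.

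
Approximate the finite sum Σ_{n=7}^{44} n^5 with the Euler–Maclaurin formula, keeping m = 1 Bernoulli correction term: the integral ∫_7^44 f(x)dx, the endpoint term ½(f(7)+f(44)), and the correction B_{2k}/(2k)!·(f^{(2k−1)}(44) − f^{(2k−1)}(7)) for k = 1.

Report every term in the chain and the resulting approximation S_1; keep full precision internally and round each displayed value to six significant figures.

∫_7^44 x^5 dx evaluates to 1.20937e+09.
Boundary: ½(f(7) + f(44)) = ½(16807.0 + 1.64916e+08) = 8.24665e+07.
So far: 1.29183e+09.
k=1: B_{2}/(2)! × [f^{(1)}(44) − f^{(1)}(7)] = 1/12 × (1.87405e+07 − 12005.0) = 1.56071e+06.

S_1 ≈ 1.29339e+09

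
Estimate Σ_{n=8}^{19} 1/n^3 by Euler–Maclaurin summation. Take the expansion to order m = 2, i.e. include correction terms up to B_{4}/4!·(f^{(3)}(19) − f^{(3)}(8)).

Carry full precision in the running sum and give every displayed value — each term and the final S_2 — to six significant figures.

S_2 ≈ 0.00753572

The integral term ∫_8^19 1/x^3 dx = 0.00642746.
Endpoint term: (f(8) + f(19))/2 = (0.00195312 + 0.000145794)/2 = 0.00104946.
So far: 0.00747692.
k=1: B_{2}/(2)! × [f^{(1)}(19) − f^{(1)}(8)] = 1/12 × (-2.30201e-05 − (-0.000732422)) = 5.91168e-05.
Partial sum through k=1: 0.00753603.
k=2: B_{4}/(4)! × [f^{(3)}(19) − f^{(3)}(8)] = −1/720 × (-1.27535e-06 − (-0.000228882)) = -3.16120e-07.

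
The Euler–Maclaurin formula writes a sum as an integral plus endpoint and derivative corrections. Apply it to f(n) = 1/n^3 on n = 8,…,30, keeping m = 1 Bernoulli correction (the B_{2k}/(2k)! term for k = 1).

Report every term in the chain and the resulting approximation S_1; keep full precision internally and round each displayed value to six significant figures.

S_1 ≈ 0.00831275

The integral term ∫_8^30 1/x^3 dx = 0.00725694.
Boundary: ½(f(8) + f(30)) = ½(0.00195312 + 3.70370e-05) = 0.000995081.
Running total after boundary: 0.00825203.
Correction k=1: B_{2}/2! · (f^{(1)}(30) − f^{(1)}(8)) = 1/12 · (-3.70370e-06 − (-0.000732422)) = 6.07265e-05.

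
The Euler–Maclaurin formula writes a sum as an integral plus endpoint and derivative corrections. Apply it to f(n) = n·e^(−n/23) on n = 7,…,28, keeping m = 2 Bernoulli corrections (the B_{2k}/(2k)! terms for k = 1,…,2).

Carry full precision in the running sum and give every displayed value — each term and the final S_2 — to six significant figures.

∫_7^28 x·e^(−x/23) dx evaluates to 161.737.
Endpoint term: (f(7) + f(28))/2 = (5.16323 + 8.28804)/2 = 6.72563.
Integral + boundary = 168.463.
k=1: B_{2}/(2)! × [f^{(1)}(28) − f^{(1)}(7)] = 1/12 × (-0.0643481 − 0.513116) = -0.0481220.
Partial sum through k=1: 168.415.
k=2: B_{4}/(4)! × [f^{(3)}(28) − f^{(3)}(7)] = −1/720 × (0.000997457 − 0.00375865) = 3.83499e-06.

S_2 ≈ 168.415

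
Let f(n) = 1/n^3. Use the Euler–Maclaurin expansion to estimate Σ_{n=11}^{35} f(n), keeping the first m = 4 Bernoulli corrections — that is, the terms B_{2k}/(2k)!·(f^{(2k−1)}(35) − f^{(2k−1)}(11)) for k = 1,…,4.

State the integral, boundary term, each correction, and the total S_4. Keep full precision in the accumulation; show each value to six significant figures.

Integral: ∫_11^35 1/x^3 dx = 0.00372407.
Boundary: ½(f(11) + f(35)) = ½(0.000751315 + 2.33236e-05) = 0.000387319.
Running total after boundary: 0.00411139.
Order-1 term: 1/12 · (-1.99917e-06 − (-0.000204904)) = 1.69087e-05.
Running total after k=1: 0.00412830.
Order-2 term: −1/720 · (-3.26395e-08 − (-3.38684e-05)) = -4.69942e-08.
Running total after k=2: 0.00412825.
Order-3 term: 1/30240 · (-1.11907e-09 − (-1.17560e-05)) = 3.88719e-10.
Running total after k=3: 0.00412825.
Order-4 term: −1/1209600 · (-6.57737e-11 − (-6.99530e-06)) = -5.78309e-12.

S_4 ≈ 0.00412825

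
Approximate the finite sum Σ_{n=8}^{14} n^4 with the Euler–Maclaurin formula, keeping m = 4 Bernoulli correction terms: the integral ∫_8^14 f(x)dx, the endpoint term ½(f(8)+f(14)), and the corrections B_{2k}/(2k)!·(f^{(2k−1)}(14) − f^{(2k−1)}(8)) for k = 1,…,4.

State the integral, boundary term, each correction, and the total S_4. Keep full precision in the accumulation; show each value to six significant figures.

S_4 ≈ 123011

The integral term ∫_8^14 x^4 dx = 101011.
Boundary: ½(f(8) + f(14)) = ½(4096.00 + 38416.0) = 21256.0.
Running total after boundary: 122267.
Order-1 term: 1/12 · (10976.0 − 2048.00) = 744.000.
Partial sum through k=1: 123011.
Order-2 term: −1/720 · (336.000 − 192.000) = -0.200000.
Partial sum through k=2: 123011.
Order-3 term: 1/30240 · (0.00000 − 0.00000) = 0.00000.
Partial sum through k=3: 123011.
Order-4 term: −1/1209600 · (0.00000 − 0.00000) = 0.00000.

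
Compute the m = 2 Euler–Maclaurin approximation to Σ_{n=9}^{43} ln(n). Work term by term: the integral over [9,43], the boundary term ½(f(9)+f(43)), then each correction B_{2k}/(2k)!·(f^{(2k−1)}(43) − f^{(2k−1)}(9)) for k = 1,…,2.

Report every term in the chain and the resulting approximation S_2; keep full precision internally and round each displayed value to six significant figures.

S_2 ≈ 110.928

The integral term ∫_9^43 ln(x) dx = 107.957.
Boundary: ½(f(9) + f(43)) = ½(2.19722 + 3.76120) = 2.97921.
So far: 110.936.
Order-1 term: 1/12 · (0.0232558 − 0.111111) = -0.00732127.
Partial sum through k=1: 110.928.
Order-2 term: −1/720 · (2.51550e-05 − 0.00274348) = 3.77546e-06.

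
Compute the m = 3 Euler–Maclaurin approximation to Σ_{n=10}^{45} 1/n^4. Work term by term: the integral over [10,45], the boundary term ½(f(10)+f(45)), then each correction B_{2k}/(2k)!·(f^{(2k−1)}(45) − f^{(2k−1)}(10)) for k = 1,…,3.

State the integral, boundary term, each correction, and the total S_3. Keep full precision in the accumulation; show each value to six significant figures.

S_3 ≈ 0.000383112

Integral: ∫_10^45 1/x^4 dx = 0.000329675.
½[f(10) + f(45)] = ½[0.000100000 + 2.43865e-07] = 5.01219e-05.
Running total after boundary: 0.000379797.
Order-1 term: 1/12 · (-2.16769e-08 − (-4.00000e-05)) = 3.33153e-06.
Partial sum through k=1: 0.000383129.
Order-2 term: −1/720 · (-3.21139e-10 − (-1.20000e-05)) = -1.66662e-08.
Partial sum through k=2: 0.000383112.
Order-3 term: 1/30240 · (-8.88089e-12 − (-6.72000e-06)) = 2.22222e-10.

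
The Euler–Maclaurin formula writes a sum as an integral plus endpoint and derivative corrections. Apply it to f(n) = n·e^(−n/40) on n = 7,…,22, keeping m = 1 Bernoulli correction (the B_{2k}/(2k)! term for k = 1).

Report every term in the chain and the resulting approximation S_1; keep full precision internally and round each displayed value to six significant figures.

S_1 ≈ 156.592

The integral term ∫_7^22 x·e^(−x/40) dx = 147.344.
½[f(7) + f(22)] = ½[5.87620 + 12.6929] = 9.28455.
So far: 156.628.
Correction k=1: B_{2}/2! · (f^{(1)}(22) − f^{(1)}(7)) = 1/12 · (0.259627 − 0.692552) = -0.0360771.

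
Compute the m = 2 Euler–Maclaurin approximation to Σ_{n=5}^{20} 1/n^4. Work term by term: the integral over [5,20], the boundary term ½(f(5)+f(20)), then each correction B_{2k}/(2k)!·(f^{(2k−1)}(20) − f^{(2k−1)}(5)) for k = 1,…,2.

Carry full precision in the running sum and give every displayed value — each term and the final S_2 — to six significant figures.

S_2 ≈ 0.00353255

Integral: ∫_5^20 1/x^4 dx = 0.00262500.
½[f(5) + f(20)] = ½[0.00160000 + 6.25000e-06] = 0.000803125.
Running total after boundary: 0.00342813.
Order-1 term: 1/12 · (-1.25000e-06 − (-0.00128000)) = 0.000106562.
After k=1: 0.00353469.
Order-2 term: −1/720 · (-9.37500e-08 − (-0.00153600)) = -2.13320e-06.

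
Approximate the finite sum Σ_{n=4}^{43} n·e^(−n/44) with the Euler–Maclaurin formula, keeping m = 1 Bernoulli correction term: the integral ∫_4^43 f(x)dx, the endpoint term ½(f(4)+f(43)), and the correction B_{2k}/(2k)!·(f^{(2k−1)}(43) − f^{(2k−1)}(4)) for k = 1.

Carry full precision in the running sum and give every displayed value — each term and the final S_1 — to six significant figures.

S_1 ≈ 497.703

Integral: ∫_4^43 x·e^(−x/44) dx = 487.854.
Endpoint term: (f(4) + f(43))/2 = (3.65240 + 16.1825)/2 = 9.91743.
So far: 497.772.
Order-1 term: 1/12 · (0.00855309 − 0.830092) = -0.0684615.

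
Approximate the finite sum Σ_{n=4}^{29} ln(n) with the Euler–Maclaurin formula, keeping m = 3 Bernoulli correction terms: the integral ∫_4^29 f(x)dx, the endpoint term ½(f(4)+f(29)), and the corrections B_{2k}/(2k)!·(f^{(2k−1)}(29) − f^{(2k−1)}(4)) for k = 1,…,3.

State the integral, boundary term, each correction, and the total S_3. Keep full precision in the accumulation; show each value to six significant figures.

The integral term ∫_4^29 ln(x) dx = 67.1064.
Endpoint term: (f(4) + f(29))/2 = (1.38629 + 3.36730)/2 = 2.37680.
So far: 69.4832.
Correction k=1: B_{2}/2! · (f^{(1)}(29) − f^{(1)}(4)) = 1/12 · (0.0344828 − 0.250000) = -0.0179598.
After k=1: 69.4652.
Correction k=2: B_{4}/4! · (f^{(3)}(29) − f^{(3)}(4)) = −1/720 · (8.20042e-05 − 0.0312500) = 4.32889e-05.
After k=2: 69.4653.
Correction k=3: B_{6}/6! · (f^{(5)}(29) − f^{(5)}(4)) = 1/30240 · (1.17010e-06 − 0.0234375) = -7.75011e-07.

S_3 ≈ 69.4653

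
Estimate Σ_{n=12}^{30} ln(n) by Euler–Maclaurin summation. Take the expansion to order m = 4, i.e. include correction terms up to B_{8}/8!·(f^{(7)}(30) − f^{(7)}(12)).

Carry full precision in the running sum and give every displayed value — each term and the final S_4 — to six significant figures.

∫_12^30 ln(x) dx evaluates to 54.2170.
½[f(12) + f(30)] = ½[2.48491 + 3.40120] = 2.94305.
Running total after boundary: 57.1601.
k=1: B_{2}/(2)! × [f^{(1)}(30) − f^{(1)}(12)] = 1/12 × (0.0333333 − 0.0833333) = -0.00416667.
Partial sum through k=1: 57.1559.
k=2: B_{4}/(4)! × [f^{(3)}(30) − f^{(3)}(12)] = −1/720 × (7.40741e-05 − 0.00115741) = 1.50463e-06.
Partial sum through k=2: 57.1559.
k=3: B_{6}/(6)! × [f^{(5)}(30) − f^{(5)}(12)] = 1/30240 × (9.87654e-07 − 9.64506e-05) = -3.15684e-09.
Partial sum through k=3: 57.1559.
k=4: B_{8}/(8)! × [f^{(7)}(30) − f^{(7)}(12)] = −1/1209600 × (3.29218e-08 − 2.00939e-05) = 1.65848e-11.

S_4 ≈ 57.1559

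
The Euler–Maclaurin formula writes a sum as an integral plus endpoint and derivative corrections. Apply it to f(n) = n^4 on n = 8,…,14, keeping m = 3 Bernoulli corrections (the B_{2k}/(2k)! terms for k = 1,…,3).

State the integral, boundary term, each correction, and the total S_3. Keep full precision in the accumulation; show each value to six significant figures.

S_3 ≈ 123011

∫_8^14 x^4 dx evaluates to 101011.
Endpoint term: (f(8) + f(14))/2 = (4096.00 + 38416.0)/2 = 21256.0.
Running total after boundary: 122267.
Correction k=1: B_{2}/2! · (f^{(1)}(14) − f^{(1)}(8)) = 1/12 · (10976.0 − 2048.00) = 744.000.
Partial sum through k=1: 123011.
Correction k=2: B_{4}/4! · (f^{(3)}(14) − f^{(3)}(8)) = −1/720 · (336.000 − 192.000) = -0.200000.
Partial sum through k=2: 123011.
Correction k=3: B_{6}/6! · (f^{(5)}(14) − f^{(5)}(8)) = 1/30240 · (0.00000 − 0.00000) = 0.00000.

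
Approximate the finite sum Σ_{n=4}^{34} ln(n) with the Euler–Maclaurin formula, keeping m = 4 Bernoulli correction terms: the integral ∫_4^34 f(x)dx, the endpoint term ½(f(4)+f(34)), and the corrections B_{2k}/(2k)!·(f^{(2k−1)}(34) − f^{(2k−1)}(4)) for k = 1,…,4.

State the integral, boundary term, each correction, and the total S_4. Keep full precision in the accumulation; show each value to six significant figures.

S_4 ≈ 86.7891

Integral: ∫_4^34 ln(x) dx = 84.3511.
Endpoint term: (f(4) + f(34))/2 = (1.38629 + 3.52636)/2 = 2.45633.
Integral + boundary = 86.8074.
Correction k=1: B_{2}/2! · (f^{(1)}(34) − f^{(1)}(4)) = 1/12 · (0.0294118 − 0.250000) = -0.0183824.
Running total after k=1: 86.7890.
Correction k=2: B_{4}/4! · (f^{(3)}(34) − f^{(3)}(4)) = −1/720 · (5.08854e-05 − 0.0312500) = 4.33321e-05.
Running total after k=2: 86.7891.
Correction k=3: B_{6}/6! · (f^{(5)}(34) − f^{(5)}(4)) = 1/30240 · (5.28222e-07 − 0.0234375) = -7.75032e-07.
Running total after k=3: 86.7891.
Correction k=4: B_{8}/8! · (f^{(7)}(34) − f^{(7)}(4)) = −1/1209600 · (1.37082e-08 − 0.0439453) = 3.63304e-08.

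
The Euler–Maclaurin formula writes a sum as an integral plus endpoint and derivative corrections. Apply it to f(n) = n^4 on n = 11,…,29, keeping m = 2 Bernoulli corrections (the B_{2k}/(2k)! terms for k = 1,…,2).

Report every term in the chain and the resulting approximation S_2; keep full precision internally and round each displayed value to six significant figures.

∫_11^29 x^4 dx evaluates to 4.07002e+06.
Endpoint term: (f(11) + f(29))/2 = (14641.0 + 707281)/2 = 360961.
So far: 4.43098e+06.
k=1: B_{2}/(2)! × [f^{(1)}(29) − f^{(1)}(11)] = 1/12 × (97556.0 − 5324.00) = 7686.00.
After k=1: 4.43867e+06.
k=2: B_{4}/(4)! × [f^{(3)}(29) − f^{(3)}(11)] = −1/720 × (696.000 − 264.000) = -0.600000.

S_2 ≈ 4.43867e+06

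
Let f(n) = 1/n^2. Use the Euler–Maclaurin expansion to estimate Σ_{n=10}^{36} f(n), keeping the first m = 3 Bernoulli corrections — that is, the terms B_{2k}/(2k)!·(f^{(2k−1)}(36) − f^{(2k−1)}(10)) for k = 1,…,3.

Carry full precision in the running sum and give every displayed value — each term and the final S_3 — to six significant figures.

∫_10^36 1/x^2 dx evaluates to 0.0722222.
Boundary: ½(f(10) + f(36)) = ½(0.0100000 + 0.000771605) = 0.00538580.
Running total after boundary: 0.0776080.
Correction k=1: B_{2}/2! · (f^{(1)}(36) − f^{(1)}(10)) = 1/12 · (-4.28669e-05 − (-0.00200000)) = 0.000163094.
After k=1: 0.0777711.
Correction k=2: B_{4}/4! · (f^{(3)}(36) − f^{(3)}(10)) = −1/720 · (-3.96916e-07 − (-0.000240000)) = -3.32782e-07.
After k=2: 0.0777708.
Correction k=3: B_{6}/6! · (f^{(5)}(36) − f^{(5)}(10)) = 1/30240 · (-9.18787e-09 − (-7.20000e-05)) = 2.38065e-09.

S_3 ≈ 0.0777708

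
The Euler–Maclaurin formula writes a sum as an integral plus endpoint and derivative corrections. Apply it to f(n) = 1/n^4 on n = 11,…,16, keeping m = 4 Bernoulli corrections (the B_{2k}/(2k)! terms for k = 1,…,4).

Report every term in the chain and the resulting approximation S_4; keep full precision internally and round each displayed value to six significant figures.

S_4 ≈ 0.000212582

Integral: ∫_11^16 1/x^4 dx = 0.000169058.
½[f(11) + f(16)] = ½[6.83013e-05 + 1.52588e-05] = 4.17801e-05.
So far: 0.000210838.
Order-1 term: 1/12 · (-3.81470e-06 − (-2.48369e-05)) = 1.75185e-06.
Running total after k=1: 0.000212590.
Order-2 term: −1/720 · (-4.47035e-07 − (-6.15790e-06)) = -7.93175e-09.
Running total after k=2: 0.000212582.
Order-3 term: 1/30240 · (-9.77889e-08 − (-2.84994e-06)) = 9.10102e-11.
Running total after k=3: 0.000212582.
Order-4 term: −1/1209600 · (-3.43789e-08 − (-2.11979e-06)) = -1.72405e-12.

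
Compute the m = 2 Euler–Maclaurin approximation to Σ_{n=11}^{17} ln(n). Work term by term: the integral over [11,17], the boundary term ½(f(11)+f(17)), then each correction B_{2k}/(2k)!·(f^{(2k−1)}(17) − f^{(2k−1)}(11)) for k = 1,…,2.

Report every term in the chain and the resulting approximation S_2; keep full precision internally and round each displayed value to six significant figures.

The integral term ∫_11^17 ln(x) dx = 15.7878.
Endpoint term: (f(11) + f(17))/2 = (2.39790 + 2.83321)/2 = 2.61555.
Running total after boundary: 18.4033.
k=1: B_{2}/(2)! × [f^{(1)}(17) − f^{(1)}(11)] = 1/12 × (0.0588235 − 0.0909091) = -0.00267380.
After k=1: 18.4007.
k=2: B_{4}/(4)! × [f^{(3)}(17) − f^{(3)}(11)] = −1/720 × (0.000407083 − 0.00150263) = 1.52159e-06.

S_2 ≈ 18.4007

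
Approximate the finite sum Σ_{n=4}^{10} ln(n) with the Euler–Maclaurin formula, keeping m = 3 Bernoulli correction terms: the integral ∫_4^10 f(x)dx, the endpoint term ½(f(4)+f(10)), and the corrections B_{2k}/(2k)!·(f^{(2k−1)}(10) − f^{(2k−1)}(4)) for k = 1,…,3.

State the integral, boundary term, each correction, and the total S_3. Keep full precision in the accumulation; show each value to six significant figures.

S_3 ≈ 13.3127

∫_4^10 ln(x) dx evaluates to 11.4807.
Endpoint term: (f(4) + f(10))/2 = (1.38629 + 2.30259)/2 = 1.84444.
So far: 13.3251.
Correction k=1: B_{2}/2! · (f^{(1)}(10) − f^{(1)}(4)) = 1/12 · (0.100000 − 0.250000) = -0.0125000.
Partial sum through k=1: 13.3126.
Correction k=2: B_{4}/4! · (f^{(3)}(10) − f^{(3)}(4)) = −1/720 · (0.00200000 − 0.0312500) = 4.06250e-05.
Partial sum through k=2: 13.3127.
Correction k=3: B_{6}/6! · (f^{(5)}(10) − f^{(5)}(4)) = 1/30240 · (0.000240000 − 0.0234375) = -7.67113e-07.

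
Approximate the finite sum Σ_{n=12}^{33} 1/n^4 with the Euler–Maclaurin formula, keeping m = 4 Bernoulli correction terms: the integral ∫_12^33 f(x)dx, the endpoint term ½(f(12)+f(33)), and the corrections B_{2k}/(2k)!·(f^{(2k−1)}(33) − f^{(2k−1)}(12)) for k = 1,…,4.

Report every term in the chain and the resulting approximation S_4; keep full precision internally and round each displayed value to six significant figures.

S_4 ≈ 0.000209486

∫_12^33 1/x^4 dx evaluates to 0.000183626.
½[f(12) + f(33)] = ½[4.82253e-05 + 8.43226e-07] = 2.45343e-05.
Running total after boundary: 0.000208160.
Correction k=1: B_{2}/2! · (f^{(1)}(33) − f^{(1)}(12)) = 1/12 · (-1.02209e-07 − (-1.60751e-05)) = 1.33107e-06.
After k=1: 0.000209491.
Correction k=2: B_{4}/4! · (f^{(3)}(33) − f^{(3)}(12)) = −1/720 · (-2.81568e-09 − (-3.34898e-06)) = -4.64745e-09.
After k=2: 0.000209486.
Correction k=3: B_{6}/6! · (f^{(5)}(33) − f^{(5)}(12)) = 1/30240 · (-1.44792e-10 − (-1.30238e-06)) = 4.30634e-11.
After k=3: 0.000209486.
Correction k=4: B_{8}/8! · (f^{(7)}(33) − f^{(7)}(12)) = −1/1209600 · (-1.19663e-11 − (-8.13988e-07)) = -6.72930e-13.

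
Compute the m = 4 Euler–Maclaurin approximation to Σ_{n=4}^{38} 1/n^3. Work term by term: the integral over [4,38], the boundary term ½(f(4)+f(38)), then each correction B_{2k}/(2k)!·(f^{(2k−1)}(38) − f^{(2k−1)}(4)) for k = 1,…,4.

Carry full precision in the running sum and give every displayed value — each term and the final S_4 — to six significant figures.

Integral: ∫_4^38 1/x^3 dx = 0.0309037.
½[f(4) + f(38)] = ½[0.0156250 + 1.82242e-05] = 0.00782161.
So far: 0.0387254.
Correction k=1: B_{2}/2! · (f^{(1)}(38) − f^{(1)}(4)) = 1/12 · (-1.43876e-06 − (-0.0117188)) = 0.000976443.
Partial sum through k=1: 0.0397018.
Correction k=2: B_{4}/4! · (f^{(3)}(38) − f^{(3)}(4)) = −1/720 · (-1.99274e-08 − (-0.0146484)) = -2.03450e-05.
Partial sum through k=2: 0.0396814.
Correction k=3: B_{6}/6! · (f^{(5)}(38) − f^{(5)}(4)) = 1/30240 · (-5.79605e-10 − (-0.0384521)) = 1.27157e-06.
Partial sum through k=3: 0.0396827.
Correction k=4: B_{8}/8! · (f^{(7)}(38) − f^{(7)}(4)) = −1/1209600 · (-2.88999e-11 − (-0.173035)) = -1.43051e-07.

S_4 ≈ 0.0396826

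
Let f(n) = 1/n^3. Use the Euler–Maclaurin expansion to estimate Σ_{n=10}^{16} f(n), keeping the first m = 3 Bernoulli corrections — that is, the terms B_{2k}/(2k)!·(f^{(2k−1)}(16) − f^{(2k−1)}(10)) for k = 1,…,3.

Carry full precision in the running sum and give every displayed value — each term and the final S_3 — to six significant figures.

∫_10^16 1/x^3 dx evaluates to 0.00304688.
Boundary: ½(f(10) + f(16)) = ½(0.00100000 + 0.000244141) = 0.000622070.
So far: 0.00366895.
Order-1 term: 1/12 · (-4.57764e-05 − (-0.000300000)) = 2.11853e-05.
Running total after k=1: 0.00369013.
Order-2 term: −1/720 · (-3.57628e-06 − (-6.00000e-05)) = -7.83663e-08.
Running total after k=2: 0.00369005.
Order-3 term: 1/30240 · (-5.86733e-07 − (-2.52000e-05)) = 8.13931e-10.

S_3 ≈ 0.00369005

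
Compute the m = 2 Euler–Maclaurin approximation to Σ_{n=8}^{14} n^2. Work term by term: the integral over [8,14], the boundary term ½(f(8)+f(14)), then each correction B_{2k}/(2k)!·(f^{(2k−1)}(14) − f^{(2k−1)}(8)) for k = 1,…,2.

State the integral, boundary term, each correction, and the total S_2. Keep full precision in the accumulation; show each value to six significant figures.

The integral term ∫_8^14 x^2 dx = 744.000.
Endpoint term: (f(8) + f(14))/2 = (64.0000 + 196.000)/2 = 130.000.
So far: 874.000.
Correction k=1: B_{2}/2! · (f^{(1)}(14) − f^{(1)}(8)) = 1/12 · (28.0000 − 16.0000) = 1.00000.
After k=1: 875.000.
Correction k=2: B_{4}/4! · (f^{(3)}(14) − f^{(3)}(8)) = −1/720 · (0.00000 − 0.00000) = 0.00000.

S_2 ≈ 875.000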